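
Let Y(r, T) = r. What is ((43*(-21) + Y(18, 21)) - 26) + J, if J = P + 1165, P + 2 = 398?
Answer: 650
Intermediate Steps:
P = 396 (P = -2 + 398 = 396)
J = 1561 (J = 396 + 1165 = 1561)
((43*(-21) + Y(18, 21)) - 26) + J = ((43*(-21) + 18) - 26) + 1561 = ((-903 + 18) - 26) + 1561 = (-885 - 26) + 1561 = -911 + 1561 = 650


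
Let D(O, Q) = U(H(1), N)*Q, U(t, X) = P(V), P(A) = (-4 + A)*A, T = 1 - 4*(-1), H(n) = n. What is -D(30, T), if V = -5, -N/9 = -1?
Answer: -225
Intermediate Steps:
N = 9 (N = -9*(-1) = 9)
T = 5 (T = 1 + 4 = 5)
P(A) = A*(-4 + A)
U(t, X) = 45 (U(t, X) = -5*(-4 - 5) = -5*(-9) = 45)
D(O, Q) = 45*Q
-D(30, T) = -45*5 = -1*225 = -225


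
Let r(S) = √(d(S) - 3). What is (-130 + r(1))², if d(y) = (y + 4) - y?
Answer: 16641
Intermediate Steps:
d(y) = 4 (d(y) = (4 + y) - y = 4)
r(S) = 1 (r(S) = √(4 - 3) = √1 = 1)
(-130 + r(1))² = (-130 + 1)² = (-129)² = 16641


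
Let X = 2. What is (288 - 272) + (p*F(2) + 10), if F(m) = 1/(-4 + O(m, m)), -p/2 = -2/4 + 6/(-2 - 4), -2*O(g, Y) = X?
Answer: 127/5 ≈ 25.400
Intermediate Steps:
O(g, Y) = -1 (O(g, Y) = -1/2*2 = -1)
p = 3 (p = -2*(-2/4 + 6/(-2 - 4)) = -2*(-2*1/4 + 6/(-6)) = -2*(-1/2 + 6*(-1/6)) = -2*(-1/2 - 1) = -2*(-3/2) = 3)
F(m) = -1/5 (F(m) = 1/(-4 - 1) = 1/(-5) = -1/5)
(288 - 272) + (p*F(2) + 10) = (288 - 272) + (3*(-1/5) + 10) = 16 + (-3/5 + 10) = 16 + 47/5 = 127/5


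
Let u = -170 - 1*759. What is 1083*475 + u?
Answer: 513496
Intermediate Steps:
u = -929 (u = -170 - 759 = -929)
1083*475 + u = 1083*475 - 929 = 514425 - 929 = 513496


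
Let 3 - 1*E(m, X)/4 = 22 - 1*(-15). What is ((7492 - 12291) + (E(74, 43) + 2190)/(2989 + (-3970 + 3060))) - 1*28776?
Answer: -69800371/2079 ≈ -33574.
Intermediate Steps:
E(m, X) = -136 (E(m, X) = 12 - 4*(22 - 1*(-15)) = 12 - 4*(22 + 15) = 12 - 4*37 = 12 - 148 = -136)
((7492 - 12291) + (E(74, 43) + 2190)/(2989 + (-3970 + 3060))) - 1*28776 = ((7492 - 12291) + (-136 + 2190)/(2989 + (-3970 + 3060))) - 1*28776 = (-4799 + 2054/(2989 - 910)) - 28776 = (-4799 + 2054/2079) - 28776 = -9975067/2079 - 28776 = -69800371/2079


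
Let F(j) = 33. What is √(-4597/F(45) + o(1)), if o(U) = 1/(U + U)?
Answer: I*√604626/66 ≈ 11.781*I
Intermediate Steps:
o(U) = 1/(2*U)
√(-4597/F(45) + o(1)) = √(-4597/33 + (½)/1) = √(-4597*1/33 + (½)*1) = √(-4597/33 + ½) = √(-9161/66) = I*√604626/66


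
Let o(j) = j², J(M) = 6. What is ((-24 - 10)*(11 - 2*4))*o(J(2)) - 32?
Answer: -3704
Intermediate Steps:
((-24 - 10)*(11 - 2*4))*o(J(2)) - 32 = ((-24 - 10)*(11 - 2*4))*6² - 32 = -34*(11 - 8)*36 - 32 = -34*3*36 - 32 = -102*36 - 32 = -3672 - 32 = -3704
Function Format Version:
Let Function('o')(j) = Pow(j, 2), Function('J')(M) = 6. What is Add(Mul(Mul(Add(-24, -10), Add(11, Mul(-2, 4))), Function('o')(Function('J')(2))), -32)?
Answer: -3704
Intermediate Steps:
Add(Mul(Mul(Add(-24, -10), Add(11, Mul(-2, 4))), Function('o')(Function('J')(2))), -32) = Add(Mul(Mul(Add(-24, -10), Add(11, Mul(-2, 4))), Pow(6, 2)), -32) = Add(Mul(Mul(-34, Add(11, -8)), 36), -32) = Add(Mul(Mul(-34, 3), 36), -32) = Add(Mul(-102, 36), -32) = Add(-3672, -32) = -3704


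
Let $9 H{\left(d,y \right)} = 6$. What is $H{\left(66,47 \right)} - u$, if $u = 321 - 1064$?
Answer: $\frac{2231}{3} \approx 743.67$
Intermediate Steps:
$H{\left(d,y \right)} = \frac{2}{3}$ ($H{\left(d,y \right)} = \frac{1}{9} \cdot 6 = \frac{2}{3}$)
$u = -743$
$H{\left(66,47 \right)} - u = \frac{2}{3} - -743 = \frac{2}{3} + 743 = \frac{2231}{3}$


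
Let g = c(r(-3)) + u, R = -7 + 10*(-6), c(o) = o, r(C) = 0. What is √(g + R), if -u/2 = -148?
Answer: √229 ≈ 15.133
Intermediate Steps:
u = 296 (u = -2*(-148) = 296)
R = -67 (R = -7 - 60 = -67)
g = 296 (g = 0 + 296 = 296)
√(g + R) = √(296 - 67) = √229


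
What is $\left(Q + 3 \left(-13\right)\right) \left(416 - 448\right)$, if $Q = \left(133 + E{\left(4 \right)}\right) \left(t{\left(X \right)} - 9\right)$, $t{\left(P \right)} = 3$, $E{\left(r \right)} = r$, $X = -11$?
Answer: $27552$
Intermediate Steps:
$Q = -822$ ($Q = \left(133 + 4\right) \left(3 - 9\right) = 137 \left(-6\right) = -822$)
$\left(Q + 3 \left(-13\right)\right) \left(416 - 448\right) = \left(-822 + 3 \left(-13\right)\right) \left(416 - 448\right) = \left(-822 - 39\right) \left(-32\right) = \left(-861\right) \left(-32\right) = 27552$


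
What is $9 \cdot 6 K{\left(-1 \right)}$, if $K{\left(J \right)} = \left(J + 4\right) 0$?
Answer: $0$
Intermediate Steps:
$K{\left(J \right)} = 0$ ($K{\left(J \right)} = \left(4 + J\right) 0 = 0$)
$9 \cdot 6 K{\left(-1 \right)} = 9 \cdot 6 \cdot 0 = 54 \cdot 0 = 0$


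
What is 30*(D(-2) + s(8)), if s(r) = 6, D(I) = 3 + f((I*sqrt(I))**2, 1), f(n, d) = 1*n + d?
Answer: 60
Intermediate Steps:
f(n, d) = d + n (f(n, d) = n + d = d + n)
D(I) = 4 + I**3 (D(I) = 3 + (1 + (I*sqrt(I))**2) = 3 + (1 + (I**(3/2))**2) = 3 + (1 + I**3) = 4 + I**3)
30*(D(-2) + s(8)) = 30*((4 + (-2)**3) + 6) = 30*((4 - 8) + 6) = 30*(-4 + 6) = 30*2 = 60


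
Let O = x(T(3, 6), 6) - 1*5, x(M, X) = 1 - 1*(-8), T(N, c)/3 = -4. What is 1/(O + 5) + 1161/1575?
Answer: 1336/1575 ≈ 0.84825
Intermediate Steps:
T(N, c) = -12 (T(N, c) = 3*(-4) = -12)
x(M, X) = 9 (x(M, X) = 1 + 8 = 9)
O = 4 (O = 9 - 1*5 = 9 - 5 = 4)
1/(O + 5) + 1161/1575 = 1/(4 + 5) + 1161/1575 = 1/9 + (1/1575)*1161 = 1/9 + 129/175 = 1336/1575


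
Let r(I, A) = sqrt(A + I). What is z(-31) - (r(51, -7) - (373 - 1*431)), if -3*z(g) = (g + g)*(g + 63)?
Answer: 1810/3 - 2*sqrt(11) ≈ 596.70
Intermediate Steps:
z(g) = -2*g*(63 + g)/3 (z(g) = -(g + g)*(g + 63)/3 = -2*g*(63 + g)/3)
z(-31) - (r(51, -7) - (373 - 1*431)) = -2/3*(-31)*(63 - 31) - (sqrt(-7 + 51) - (373 - 1*431)) = -2/3*(-31)*32 - (sqrt(44) - (373 - 431)) = 1984/3 - (2*sqrt(11) - 1*(-58)) = 1984/3 - (2*sqrt(11) + 58) = 1984/3 - (58 + 2*sqrt(11)) = 1984/3 + (-58 - 2*sqrt(11)) = 1810/3 - 2*sqrt(11)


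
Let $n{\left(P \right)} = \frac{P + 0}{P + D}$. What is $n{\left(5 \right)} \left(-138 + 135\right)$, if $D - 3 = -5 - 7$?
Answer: $\frac{15}{4} \approx 3.75$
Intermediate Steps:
$D = -9$ ($D = 3 - 12 = -9$)
$n{\left(P \right)} = \frac{P}{-9 + P}$ ($n{\left(P \right)} = \frac{P + 0}{P - 9} = \frac{P}{-9 + P}$)
$n{\left(5 \right)} \left(-138 + 135\right) = \frac{5}{-9 + 5} \left(-138 + 135\right) = \frac{5}{-4} \left(-3\right) = 5 \left(- \frac{1}{4}\right) \left(-3\right) = \left(- \frac{5}{4}\right) \left(-3\right) = \frac{15}{4}$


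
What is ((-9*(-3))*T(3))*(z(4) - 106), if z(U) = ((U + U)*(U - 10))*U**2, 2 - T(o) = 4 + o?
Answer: 117990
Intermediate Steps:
T(o) = -2 - o (T(o) = 2 - (4 + o) = 2 + (-4 - o) = -2 - o)
z(U) = 2*U**3*(-10 + U) (z(U) = ((2*U)*(-10 + U))*U**2 = (2*U*(-10 + U))*U**2 = 2*U**3*(-10 + U))
((-9*(-3))*T(3))*(z(4) - 106) = ((-9*(-3))*(-2 - 1*3))*(2*4**3*(-10 + 4) - 106) = ((-3*(-9))*(-2 - 3))*(2*64*(-6) - 106) = (27*(-5))*(-768 - 106) = -135*(-874) = 117990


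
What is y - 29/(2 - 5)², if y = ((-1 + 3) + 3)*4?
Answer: 151/9 ≈ 16.778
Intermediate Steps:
y = 20 (y = (2 + 3)*4 = 5*4 = 20)
y - 29/(2 - 5)² = 20 - 29/(2 - 5)² = 20 - 29/((-3)²) = 20 - 29/9 = 151/9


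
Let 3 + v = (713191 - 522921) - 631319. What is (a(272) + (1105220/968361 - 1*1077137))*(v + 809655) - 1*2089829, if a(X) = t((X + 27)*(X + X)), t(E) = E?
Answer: -3932736967734604/11667 ≈ -3.3708e+11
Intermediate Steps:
a(X) = 2*X*(27 + X) (a(X) = (X + 27)*(X + X) = (27 + X)*(2*X) = 2*X*(27 + X))
v = -441052 (v = -3 + ((713191 - 522921) - 631319) = -3 + (190270 - 631319) = -3 - 441049 = -441052)
(a(272) + (1105220/968361 - 1*1077137))*(v + 809655) - 1*2089829 = (2*272*(27 + 272) + (1105220/968361 - 1*1077137))*(-441052 + 809655) - 1*2089829 = (2*272*299 + (1105220*(1/968361) - 1077137))*368603 - 2089829 = (162656 + (1105220/968361 - 1077137))*368603 - 2089829 = (162656 - 1043056357237/968361)*368603 - 2089829 = -885546630421/968361*368603 - 2089829 = -3932712585699661/11667 - 2089829 = -3932736967734604/11667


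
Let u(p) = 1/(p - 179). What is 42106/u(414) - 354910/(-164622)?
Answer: 814460114465/82311 ≈ 9.8949e+6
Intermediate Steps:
u(p) = 1/(-179 + p)
42106/u(414) - 354910/(-164622) = 42106/(1/(-179 + 414)) - 354910/(-164622) = 42106/(1/235) - 354910*(-1/164622) = 42106/(1/235) + 177455/82311 = 42106*235 + 177455/82311 = 9894910 + 177455/82311 = 814460114465/82311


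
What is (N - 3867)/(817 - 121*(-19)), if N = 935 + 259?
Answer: -2673/3116 ≈ -0.85783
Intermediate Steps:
N = 1194
(N - 3867)/(817 - 121*(-19)) = (1194 - 3867)/(817 - 121*(-19)) = -2673/(817 + 2299) = -2673/3116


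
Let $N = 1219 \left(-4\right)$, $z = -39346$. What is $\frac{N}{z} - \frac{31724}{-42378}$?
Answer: $\frac{51958844}{59550171} \approx 0.87252$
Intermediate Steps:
$N = -4876$
$\frac{N}{z} - \frac{31724}{-42378} = - \frac{4876}{-39346} - \frac{31724}{-42378} = \left(-4876\right) \left(- \frac{1}{39346}\right) - - \frac{2266}{3027} = \frac{2438}{19673} + \frac{2266}{3027} = \frac{51958844}{59550171}$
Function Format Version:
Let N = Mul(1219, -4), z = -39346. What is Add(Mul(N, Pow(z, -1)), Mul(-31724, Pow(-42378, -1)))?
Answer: Rational(51958844, 59550171) ≈ 0.87252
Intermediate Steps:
N = -4876
Add(Mul(N, Pow(z, -1)), Mul(-31724, Pow(-42378, -1))) = Add(Mul(-4876, Pow(-39346, -1)), Mul(-31724, Pow(-42378, -1))) = Add(Mul(-4876, Rational(-1, 39346)), Mul(-31724, Rational(-1, 42378))) = Add(Rational(2438, 19673), Rational(2266, 3027)) = Rational(51958844, 59550171)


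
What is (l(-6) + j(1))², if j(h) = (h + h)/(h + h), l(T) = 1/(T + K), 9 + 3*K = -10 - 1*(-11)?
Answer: 529/676 ≈ 0.78254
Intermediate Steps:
K = -8/3 (K = -3 + (-10 - 1*(-11))/3 = -3 + (-10 + 11)/3 = -3 + (⅓)*1 = -3 + ⅓ = -8/3 ≈ -2.6667)
l(T) = 1/(-8/3 + T) (l(T) = 1/(T - 8/3) = 1/(-8/3 + T))
j(h) = 1 (j(h) = (2*h)/((2*h)) = (2*h)*(1/(2*h)) = 1)
(l(-6) + j(1))² = (3/(-8 + 3*(-6)) + 1)² = (3/(-8 - 18) + 1)² = (3/(-26) + 1)² = (3*(-1/26) + 1)² = (-3/26 + 1)² = (23/26)² = 529/676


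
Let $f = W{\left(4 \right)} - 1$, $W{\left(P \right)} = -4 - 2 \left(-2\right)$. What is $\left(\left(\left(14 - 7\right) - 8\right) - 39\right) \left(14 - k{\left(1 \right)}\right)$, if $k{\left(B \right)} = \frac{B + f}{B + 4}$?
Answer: $-560$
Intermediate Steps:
$W{\left(P \right)} = 0$ ($W{\left(P \right)} = -4 - -4 = -4 + 4 = 0$)
$f = -1$ ($f = 0 - 1 = -1$)
$k{\left(B \right)} = \frac{-1 + B}{4 + B}$ ($k{\left(B \right)} = \frac{B - 1}{B + 4} = \frac{-1 + B}{4 + B}$)
$\left(\left(\left(14 - 7\right) - 8\right) - 39\right) \left(14 - k{\left(1 \right)}\right) = \left(\left(\left(14 - 7\right) - 8\right) - 39\right) \left(14 - \frac{-1 + 1}{4 + 1}\right) = \left(\left(7 - 8\right) - 39\right) \left(14 - \frac{1}{5} \cdot 0\right) = \left(-1 - 39\right) \left(14 - \frac{1}{5} \cdot 0\right) = - 40 \left(14 - 0\right) = - 40 \left(14 + 0\right) = \left(-40\right) 14 = -560$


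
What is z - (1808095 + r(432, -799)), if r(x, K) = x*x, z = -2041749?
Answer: -4036468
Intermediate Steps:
r(x, K) = x²
z - (1808095 + r(432, -799)) = -2041749 - (1808095 + 432²) = -2041749 - (1808095 + 186624) = -2041749 - 1*1994719 = -2041749 - 1994719 = -4036468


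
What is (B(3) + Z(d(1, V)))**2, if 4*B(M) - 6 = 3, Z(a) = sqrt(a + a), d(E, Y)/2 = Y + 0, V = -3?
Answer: -111/16 + 9*I*sqrt(3) ≈ -6.9375 + 15.588*I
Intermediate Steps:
d(E, Y) = 2*Y (d(E, Y) = 2*(Y + 0) = 2*Y)
Z(a) = sqrt(2)*sqrt(a) (Z(a) = sqrt(2*a) = sqrt(2)*sqrt(a))
B(M) = 9/4 (B(M) = 3/2 + (1/4)*3 = 3/2 + 3/4 = 9/4)
(B(3) + Z(d(1, V)))**2 = (9/4 + sqrt(2)*sqrt(2*(-3)))**2 = (9/4 + sqrt(2)*sqrt(-6))**2 = (9/4 + sqrt(2)*(I*sqrt(6)))**2 = (9/4 + 2*I*sqrt(3))**2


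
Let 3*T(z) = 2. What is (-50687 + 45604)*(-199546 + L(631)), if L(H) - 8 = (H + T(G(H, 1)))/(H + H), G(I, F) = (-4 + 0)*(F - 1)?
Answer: 3839947129759/3786 ≈ 1.0142e+9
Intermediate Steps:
G(I, F) = 4 - 4*F (G(I, F) = -4*(-1 + F) = 4 - 4*F)
T(z) = ⅔ (T(z) = (⅓)*2 = ⅔)
L(H) = 8 + (⅔ + H)/(2*H) (L(H) = 8 + (H + ⅔)/(H + H) = 8 + (⅔ + H)/((2*H)) = 8 + (⅔ + H)*(1/(2*H)) = 8 + (⅔ + H)/(2*H))
(-50687 + 45604)*(-199546 + L(631)) = (-50687 + 45604)*(-199546 + (⅙)*(2 + 51*631)/631) = -5083*(-199546 + (⅙)*(1/631)*(2 + 32181)) = -5083*(-199546 + (⅙)*(1/631)*32183) = -5083*(-199546 + 32183/3786) = -5083*(-755448973/3786) = 3839947129759/3786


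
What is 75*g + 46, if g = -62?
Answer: -4604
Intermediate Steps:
75*g + 46 = 75*(-62) + 46 = -4650 + 46 = -4604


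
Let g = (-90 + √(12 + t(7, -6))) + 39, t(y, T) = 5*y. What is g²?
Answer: (51 - √47)² ≈ 1948.7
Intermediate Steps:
g = -51 + √47 (g = (-90 + √(12 + 5*7)) + 39 = (-90 + √(12 + 35)) + 39 = (-90 + √47) + 39 = -51 + √47 ≈ -44.144)
g² = (-51 + √47)²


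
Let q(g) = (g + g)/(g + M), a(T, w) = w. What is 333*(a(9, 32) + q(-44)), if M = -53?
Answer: 1062936/97 ≈ 10958.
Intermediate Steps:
q(g) = 2*g/(-53 + g) (q(g) = (g + g)/(g - 53) = (2*g)/(-53 + g) = 2*g/(-53 + g))
333*(a(9, 32) + q(-44)) = 333*(32 + 2*(-44)/(-53 - 44)) = 333*(32 + 2*(-44)/(-97)) = 333*(32 + 2*(-44)*(-1/97)) = 333*(32 + 88/97) = 333*(3192/97) = 1062936/97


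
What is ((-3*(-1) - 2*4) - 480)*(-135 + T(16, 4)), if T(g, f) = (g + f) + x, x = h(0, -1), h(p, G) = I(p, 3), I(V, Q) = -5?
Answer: 58200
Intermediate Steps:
h(p, G) = -5
x = -5
T(g, f) = -5 + f + g (T(g, f) = (g + f) - 5 = (f + g) - 5 = -5 + f + g)
((-3*(-1) - 2*4) - 480)*(-135 + T(16, 4)) = ((-3*(-1) - 2*4) - 480)*(-135 + (-5 + 4 + 16)) = ((3 - 8) - 480)*(-135 + 15) = (-5 - 480)*(-120) = -485*(-120) = 58200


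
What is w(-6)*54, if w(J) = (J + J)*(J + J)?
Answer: 7776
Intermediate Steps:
w(J) = 4*J² (w(J) = (2*J)*(2*J) = 4*J²)
w(-6)*54 = (4*(-6)²)*54 = (4*36)*54 = 144*54 = 7776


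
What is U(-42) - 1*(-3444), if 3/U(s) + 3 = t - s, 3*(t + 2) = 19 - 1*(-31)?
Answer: 554493/161 ≈ 3444.1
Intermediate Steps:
t = 44/3 (t = -2 + (19 - 1*(-31))/3 = -2 + (19 + 31)/3 = -2 + (⅓)*50 = -2 + 50/3 = 44/3 ≈ 14.667)
U(s) = 3/(35/3 - s) (U(s) = 3/(-3 + (44/3 - s)) = 3/(35/3 - s))
U(-42) - 1*(-3444) = -9/(-35 + 3*(-42)) - 1*(-3444) = -9/(-35 - 126) + 3444 = -9/(-161) + 3444 = -9*(-1/161) + 3444 = 9/161 + 3444 = 554493/161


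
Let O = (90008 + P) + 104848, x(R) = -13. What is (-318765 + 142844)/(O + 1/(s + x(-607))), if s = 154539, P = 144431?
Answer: -27184368446/52428662963 ≈ -0.51850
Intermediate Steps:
O = 339287 (O = (90008 + 144431) + 104848 = 234439 + 104848 = 339287)
(-318765 + 142844)/(O + 1/(s + x(-607))) = (-318765 + 142844)/(339287 + 1/(154539 - 13)) = -175921/(339287 + 1/154526) = -175921/52428662963/154526 = -175921*154526/52428662963 = -27184368446/52428662963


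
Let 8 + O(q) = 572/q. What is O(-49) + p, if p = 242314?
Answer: 11872422/49 ≈ 2.4229e+5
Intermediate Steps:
O(q) = -8 + 572/q
O(-49) + p = (-8 + 572/(-49)) + 242314 = (-8 + 572*(-1/49)) + 242314 = (-8 - 572/49) + 242314 = -964/49 + 242314 = 11872422/49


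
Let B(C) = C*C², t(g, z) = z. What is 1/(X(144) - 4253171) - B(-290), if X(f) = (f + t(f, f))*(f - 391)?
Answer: 105465523422999/4324307 ≈ 2.4389e+7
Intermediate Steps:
B(C) = C³
X(f) = 2*f*(-391 + f) (X(f) = (f + f)*(f - 391) = (2*f)*(-391 + f) = 2*f*(-391 + f))
1/(X(144) - 4253171) - B(-290) = 1/(2*144*(-391 + 144) - 4253171) - 1*(-290)³ = 1/(2*144*(-247) - 4253171) - 1*(-24389000) = 1/(-71136 - 4253171) + 24389000 = 1/(-4324307) + 24389000 = -1/4324307 + 24389000 = 105465523422999/4324307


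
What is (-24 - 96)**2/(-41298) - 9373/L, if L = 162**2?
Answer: -127499959/180637452 ≈ -0.70583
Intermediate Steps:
L = 26244
(-24 - 96)**2/(-41298) - 9373/L = (-24 - 96)**2/(-41298) - 9373/26244 = (-120)**2*(-1/41298) - 9373*1/26244 = 14400*(-1/41298) - 9373/26244 = -2400/6883 - 9373/26244 = -127499959/180637452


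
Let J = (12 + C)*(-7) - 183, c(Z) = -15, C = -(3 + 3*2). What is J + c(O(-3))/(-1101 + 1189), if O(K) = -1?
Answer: -17967/88 ≈ -204.17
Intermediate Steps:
C = -9 (C = -(3 + 6) = -1*9 = -9)
J = -204 (J = (12 - 9)*(-7) - 183 = 3*(-7) - 183 = -21 - 183 = -204)
J + c(O(-3))/(-1101 + 1189) = -204 - 15/(-1101 + 1189) = -204 - 15/88 = -17967/88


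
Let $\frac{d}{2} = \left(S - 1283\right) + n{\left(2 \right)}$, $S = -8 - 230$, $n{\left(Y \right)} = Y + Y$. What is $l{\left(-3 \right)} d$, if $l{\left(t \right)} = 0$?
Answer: $0$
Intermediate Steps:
$n{\left(Y \right)} = 2 Y$
$S = -238$ ($S = -8 - 230 = -238$)
$d = -3034$ ($d = 2 \left(\left(-238 - 1283\right) + 2 \cdot 2\right) = 2 \left(-1521 + 4\right) = 2 \left(-1517\right) = -3034$)
$l{\left(-3 \right)} d = 0 \left(-3034\right) = 0$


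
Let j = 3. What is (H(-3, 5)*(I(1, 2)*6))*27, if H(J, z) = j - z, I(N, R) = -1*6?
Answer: 1944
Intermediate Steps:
I(N, R) = -6
H(J, z) = 3 - z
(H(-3, 5)*(I(1, 2)*6))*27 = ((3 - 1*5)*(-6*6))*27 = ((3 - 5)*(-36))*27 = -2*(-36)*27 = 72*27 = 1944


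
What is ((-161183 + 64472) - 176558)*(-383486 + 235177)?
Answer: 40528252121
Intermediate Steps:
((-161183 + 64472) - 176558)*(-383486 + 235177) = (-96711 - 176558)*(-148309) = -273269*(-148309) = 40528252121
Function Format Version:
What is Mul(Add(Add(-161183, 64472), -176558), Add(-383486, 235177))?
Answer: 40528252121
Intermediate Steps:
Mul(Add(Add(-161183, 64472), -176558), Add(-383486, 235177)) = Mul(Add(-96711, -176558), -148309) = Mul(-273269, -148309) = 40528252121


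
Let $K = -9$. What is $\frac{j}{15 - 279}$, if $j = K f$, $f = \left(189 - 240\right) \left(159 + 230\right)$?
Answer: $- \frac{59517}{88} \approx -676.33$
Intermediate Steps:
$f = -19839$ ($f = \left(-51\right) 389 = -19839$)
$j = 178551$ ($j = \left(-9\right) \left(-19839\right) = 178551$)
$\frac{j}{15 - 279} = \frac{178551}{15 - 279} = \frac{178551}{-264} = 178551 \left(- \frac{1}{264}\right) = - \frac{59517}{88}$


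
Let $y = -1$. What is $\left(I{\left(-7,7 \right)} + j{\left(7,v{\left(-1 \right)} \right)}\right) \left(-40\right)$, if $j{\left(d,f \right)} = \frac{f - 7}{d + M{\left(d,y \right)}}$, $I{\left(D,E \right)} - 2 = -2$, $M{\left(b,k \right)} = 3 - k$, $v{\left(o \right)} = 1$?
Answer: $\frac{240}{11} \approx 21.818$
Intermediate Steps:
$I{\left(D,E \right)} = 0$ ($I{\left(D,E \right)} = 2 - 2 = 0$)
$j{\left(d,f \right)} = \frac{-7 + f}{4 + d}$ ($j{\left(d,f \right)} = \frac{f - 7}{d + \left(3 - -1\right)} = \frac{-7 + f}{d + \left(3 + 1\right)} = \frac{-7 + f}{d + 4} = \frac{-7 + f}{4 + d}$)
$\left(I{\left(-7,7 \right)} + j{\left(7,v{\left(-1 \right)} \right)}\right) \left(-40\right) = \left(0 + \frac{-7 + 1}{4 + 7}\right) \left(-40\right) = \left(0 + \frac{1}{11} \left(-6\right)\right) \left(-40\right) = \left(0 - \frac{6}{11}\right) \left(-40\right) = \left(- \frac{6}{11}\right) \left(-40\right) = \frac{240}{11}$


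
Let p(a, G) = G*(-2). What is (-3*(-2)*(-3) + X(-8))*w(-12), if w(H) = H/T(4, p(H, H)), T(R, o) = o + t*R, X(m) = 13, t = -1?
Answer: 3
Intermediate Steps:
p(a, G) = -2*G
T(R, o) = o - R
w(H) = H/(-4 - 2*H) (w(H) = H/(-2*H - 1*4) = H/(-2*H - 4) = H/(-4 - 2*H))
(-3*(-2)*(-3) + X(-8))*w(-12) = (-3*(-2)*(-3) + 13)*(-1*(-12)/(4 + 2*(-12))) = (6*(-3) + 13)*(-1*(-12)/(4 - 24)) = (-18 + 13)*(-1*(-12)/(-20)) = -(-5)*(-12)*(-1)/20 = -5*(-⅗) = 3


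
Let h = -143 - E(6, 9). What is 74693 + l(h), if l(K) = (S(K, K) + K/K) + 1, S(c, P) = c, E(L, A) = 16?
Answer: 74536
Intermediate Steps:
h = -159 (h = -143 - 1*16 = -143 - 16 = -159)
l(K) = 2 + K (l(K) = (K + K/K) + 1 = (K + 1) + 1 = (1 + K) + 1 = 2 + K)
74693 + l(h) = 74693 + (2 - 159) = 74693 - 157 = 74536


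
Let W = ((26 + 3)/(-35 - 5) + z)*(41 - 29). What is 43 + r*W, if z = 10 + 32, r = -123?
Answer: -608789/10 ≈ -60879.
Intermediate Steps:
z = 42
W = 4953/10 (W = ((26 + 3)/(-35 - 5) + 42)*(41 - 29) = (29/(-40) + 42)*12 = (29*(-1/40) + 42)*12 = (-29/40 + 42)*12 = (1651/40)*12 = 4953/10 ≈ 495.30)
43 + r*W = 43 - 123*4953/10 = 43 - 609219/10 = -608789/10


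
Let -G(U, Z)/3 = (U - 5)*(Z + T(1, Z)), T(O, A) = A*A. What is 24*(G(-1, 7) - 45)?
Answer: 23112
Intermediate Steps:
T(O, A) = A²
G(U, Z) = -3*(-5 + U)*(Z + Z²) (G(U, Z) = -3*(U - 5)*(Z + Z²) = -3*(-5 + U)*(Z + Z²))
24*(G(-1, 7) - 45) = 24*(3*7*(5 - 1*(-1) + 5*7 - 1*(-1)*7) - 45) = 24*(3*7*(5 + 1 + 35 + 7) - 45) = 24*(3*7*48 - 45) = 24*(1008 - 45) = 24*963 = 23112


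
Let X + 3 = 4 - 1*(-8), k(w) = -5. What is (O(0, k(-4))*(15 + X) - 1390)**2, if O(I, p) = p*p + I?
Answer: 624100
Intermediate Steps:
O(I, p) = I + p**2 (O(I, p) = p**2 + I = I + p**2)
X = 9 (X = -3 + (4 - 1*(-8)) = -3 + (4 + 8) = -3 + 12 = 9)
(O(0, k(-4))*(15 + X) - 1390)**2 = ((0 + (-5)**2)*(15 + 9) - 1390)**2 = ((0 + 25)*24 - 1390)**2 = (25*24 - 1390)**2 = (600 - 1390)**2 = (-790)**2 = 624100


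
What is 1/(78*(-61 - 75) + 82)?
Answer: -1/10526 ≈ -9.5003e-5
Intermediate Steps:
1/(78*(-61 - 75) + 82) = 1/(78*(-136) + 82) = 1/(-10608 + 82) = 1/(-10526) = -1/10526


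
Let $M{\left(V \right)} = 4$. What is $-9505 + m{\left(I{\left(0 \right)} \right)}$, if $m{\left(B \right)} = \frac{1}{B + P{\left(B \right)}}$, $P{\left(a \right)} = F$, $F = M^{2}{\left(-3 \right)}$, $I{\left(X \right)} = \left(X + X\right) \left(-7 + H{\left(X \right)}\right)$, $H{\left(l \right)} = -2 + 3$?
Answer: $- \frac{152079}{16} \approx -9504.9$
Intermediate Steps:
$H{\left(l \right)} = 1$
$I{\left(X \right)} = - 12 X$ ($I{\left(X \right)} = \left(X + X\right) \left(-7 + 1\right) = 2 X \left(-6\right) = - 12 X$)
$F = 16$ ($F = 4^{2} = 16$)
$P{\left(a \right)} = 16$
$m{\left(B \right)} = \frac{1}{16 + B}$ ($m{\left(B \right)} = \frac{1}{B + 16} = \frac{1}{16 + B}$)
$-9505 + m{\left(I{\left(0 \right)} \right)} = -9505 + \frac{1}{16 - 0} = -9505 + \frac{1}{16 + 0} = -9505 + \frac{1}{16} = - \frac{152079}{16}$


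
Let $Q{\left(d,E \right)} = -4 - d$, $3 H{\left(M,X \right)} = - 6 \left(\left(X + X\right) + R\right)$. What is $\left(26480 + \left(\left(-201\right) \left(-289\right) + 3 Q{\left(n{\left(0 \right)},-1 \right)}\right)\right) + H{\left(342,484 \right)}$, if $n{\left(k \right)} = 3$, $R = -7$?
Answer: $82626$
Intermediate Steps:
$H{\left(M,X \right)} = 14 - 4 X$ ($H{\left(M,X \right)} = \frac{\left(-6\right) \left(\left(X + X\right) - 7\right)}{3} = \frac{\left(-6\right) \left(2 X - 7\right)}{3} = \frac{\left(-6\right) \left(-7 + 2 X\right)}{3} = \frac{42 - 12 X}{3} = 14 - 4 X$)
$\left(26480 + \left(\left(-201\right) \left(-289\right) + 3 Q{\left(n{\left(0 \right)},-1 \right)}\right)\right) + H{\left(342,484 \right)} = \left(26480 + \left(\left(-201\right) \left(-289\right) + 3 \left(-4 - 3\right)\right)\right) + \left(14 - 1936\right) = \left(26480 + \left(58089 + 3 \left(-4 - 3\right)\right)\right) + \left(14 - 1936\right) = \left(26480 + \left(58089 + 3 \left(-7\right)\right)\right) - 1922 = \left(26480 + \left(58089 - 21\right)\right) - 1922 = \left(26480 + 58068\right) - 1922 = 84548 - 1922 = 82626$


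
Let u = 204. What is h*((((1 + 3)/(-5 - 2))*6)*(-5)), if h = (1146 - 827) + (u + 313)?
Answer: 100320/7 ≈ 14331.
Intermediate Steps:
h = 836 (h = (1146 - 827) + (204 + 313) = 319 + 517 = 836)
h*((((1 + 3)/(-5 - 2))*6)*(-5)) = 836*((((1 + 3)/(-5 - 2))*6)*(-5)) = 836*(((4/(-7))*6)*(-5)) = 836*(((4*(-⅐))*6)*(-5)) = 836*(-4/7*6*(-5)) = 836*(-24/7*(-5)) = 836*(120/7) = 100320/7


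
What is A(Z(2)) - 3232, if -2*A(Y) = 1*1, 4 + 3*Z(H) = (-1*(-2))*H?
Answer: -6465/2 ≈ -3232.5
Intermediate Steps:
Z(H) = -4/3 + 2*H/3 (Z(H) = -4/3 + ((-1*(-2))*H)/3 = -4/3 + (2*H)/3 = -4/3 + 2*H/3)
A(Y) = -½ (A(Y) = -1/2 = -½*1 = -½)
A(Z(2)) - 3232 = -½ - 3232 = -6465/2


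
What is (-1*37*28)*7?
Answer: -7252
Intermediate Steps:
(-1*37*28)*7 = -37*28*7 = -1036*7 = -7252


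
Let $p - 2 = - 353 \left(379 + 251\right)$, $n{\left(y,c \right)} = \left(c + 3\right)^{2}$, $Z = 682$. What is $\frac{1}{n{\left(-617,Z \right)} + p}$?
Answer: $\frac{1}{246837} \approx 4.0513 \cdot 10^{-6}$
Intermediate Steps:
$n{\left(y,c \right)} = \left(3 + c\right)^{2}$
$p = -222388$ ($p = 2 - 353 \left(379 + 251\right) = 2 - 222390 = -222388$)
$\frac{1}{n{\left(-617,Z \right)} + p} = \frac{1}{\left(3 + 682\right)^{2} - 222388} = \frac{1}{685^{2} - 222388} = \frac{1}{469225 - 222388} = \frac{1}{246837}$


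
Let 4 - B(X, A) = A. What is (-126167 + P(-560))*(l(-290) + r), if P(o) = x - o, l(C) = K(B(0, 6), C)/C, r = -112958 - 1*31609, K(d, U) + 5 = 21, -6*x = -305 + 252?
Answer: 15796900668347/870 ≈ 1.8157e+10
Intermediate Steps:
x = 53/6 (x = -(-305 + 252)/6 = -1/6*(-53) = 53/6 ≈ 8.8333)
B(X, A) = 4 - A
K(d, U) = 16 (K(d, U) = -5 + 21 = 16)
r = -144567 (r = -112958 - 31609 = -144567)
l(C) = 16/C
P(o) = 53/6 - o
(-126167 + P(-560))*(l(-290) + r) = (-126167 + (53/6 - 1*(-560)))*(16/(-290) - 144567) = (-126167 + (53/6 + 560))*(16*(-1/290) - 144567) = (-126167 + 3413/6)*(-8/145 - 144567) = -753589/6*(-20962223/145) = 15796900668347/870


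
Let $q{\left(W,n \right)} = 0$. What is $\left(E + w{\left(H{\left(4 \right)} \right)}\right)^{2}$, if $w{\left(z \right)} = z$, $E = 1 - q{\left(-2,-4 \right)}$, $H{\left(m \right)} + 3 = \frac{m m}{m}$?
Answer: $4$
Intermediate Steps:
$H{\left(m \right)} = -3 + m$ ($H{\left(m \right)} = -3 + \frac{m m}{m} = -3 + \frac{m^{2}}{m} = -3 + m$)
$E = 1$ ($E = 1 - 0 = 1 + 0 = 1$)
$\left(E + w{\left(H{\left(4 \right)} \right)}\right)^{2} = \left(1 + \left(-3 + 4\right)\right)^{2} = \left(1 + 1\right)^{2} = 2^{2} = 4$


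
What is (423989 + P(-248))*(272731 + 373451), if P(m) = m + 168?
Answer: 273922365438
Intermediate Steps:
P(m) = 168 + m
(423989 + P(-248))*(272731 + 373451) = (423989 + (168 - 248))*(272731 + 373451) = (423989 - 80)*646182 = 423909*646182 = 273922365438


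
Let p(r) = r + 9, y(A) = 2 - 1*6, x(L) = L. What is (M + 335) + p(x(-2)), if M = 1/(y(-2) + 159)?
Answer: 53011/155 ≈ 342.01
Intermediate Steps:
y(A) = -4 (y(A) = 2 - 6 = -4)
p(r) = 9 + r
M = 1/155 (M = 1/(-4 + 159) = 1/155 ≈ 0.0064516)
(M + 335) + p(x(-2)) = (1/155 + 335) + (9 - 2) = 51926/155 + 7 = 53011/155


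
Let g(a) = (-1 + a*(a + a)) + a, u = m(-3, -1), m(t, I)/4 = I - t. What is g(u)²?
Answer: 18225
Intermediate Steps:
m(t, I) = -4*t + 4*I (m(t, I) = 4*(I - t) = -4*t + 4*I)
u = 8 (u = -4*(-3) + 4*(-1) = 12 - 4 = 8)
g(a) = -1 + a + 2*a² (g(a) = (-1 + a*(2*a)) + a = (-1 + 2*a²) + a = -1 + a + 2*a²)
g(u)² = (-1 + 8 + 2*8²)² = (-1 + 8 + 2*64)² = (-1 + 8 + 128)² = 135² = 18225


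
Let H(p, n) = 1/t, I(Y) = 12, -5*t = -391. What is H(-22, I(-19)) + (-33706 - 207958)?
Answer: -94490619/391 ≈ -2.4166e+5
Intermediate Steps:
t = 391/5 (t = -1/5*(-391) = 391/5 ≈ 78.200)
H(p, n) = 5/391 (H(p, n) = 1/(391/5) = 5/391)
H(-22, I(-19)) + (-33706 - 207958) = 5/391 + (-33706 - 207958) = 5/391 - 241664 = -94490619/391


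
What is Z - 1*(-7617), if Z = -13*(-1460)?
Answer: 26597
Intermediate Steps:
Z = 18980
Z - 1*(-7617) = 18980 - 1*(-7617) = 18980 + 7617 = 26597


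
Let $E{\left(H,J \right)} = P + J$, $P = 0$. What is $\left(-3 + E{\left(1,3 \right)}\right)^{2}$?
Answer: $0$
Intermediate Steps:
$E{\left(H,J \right)} = J$ ($E{\left(H,J \right)} = 0 + J = J$)
$\left(-3 + E{\left(1,3 \right)}\right)^{2} = \left(-3 + 3\right)^{2} = 0^{2} = 0$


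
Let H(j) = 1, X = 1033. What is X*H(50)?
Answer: 1033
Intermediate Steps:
X*H(50) = 1033*1 = 1033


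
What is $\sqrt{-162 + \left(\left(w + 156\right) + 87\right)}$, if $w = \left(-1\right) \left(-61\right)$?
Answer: $\sqrt{142} \approx 11.916$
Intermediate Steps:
$w = 61$
$\sqrt{-162 + \left(\left(w + 156\right) + 87\right)} = \sqrt{-162 + \left(\left(61 + 156\right) + 87\right)} = \sqrt{-162 + \left(217 + 87\right)} = \sqrt{-162 + 304} = \sqrt{142}$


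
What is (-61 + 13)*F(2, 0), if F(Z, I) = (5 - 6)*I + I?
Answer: 0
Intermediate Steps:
F(Z, I) = 0 (F(Z, I) = -I + I = 0)
(-61 + 13)*F(2, 0) = (-61 + 13)*0 = -48*0 = 0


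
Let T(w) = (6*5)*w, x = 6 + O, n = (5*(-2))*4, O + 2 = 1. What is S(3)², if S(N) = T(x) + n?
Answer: 12100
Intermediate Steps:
O = -1 (O = -2 + 1 = -1)
n = -40 (n = -10*4 = -40)
x = 5 (x = 6 - 1 = 5)
T(w) = 30*w
S(N) = 110 (S(N) = 30*5 - 40 = 150 - 40 = 110)
S(3)² = 110² = 12100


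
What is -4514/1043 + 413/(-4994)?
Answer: -22973675/5208742 ≈ -4.4106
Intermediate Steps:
-4514/1043 + 413/(-4994) = -4514*1/1043 + 413*(-1/4994) = -4514/1043 - 413/4994 = -22973675/5208742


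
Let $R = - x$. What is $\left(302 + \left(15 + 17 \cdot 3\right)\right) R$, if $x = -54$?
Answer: $19872$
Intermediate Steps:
$R = 54$ ($R = \left(-1\right) \left(-54\right) = 54$)
$\left(302 + \left(15 + 17 \cdot 3\right)\right) R = \left(302 + \left(15 + 17 \cdot 3\right)\right) 54 = \left(302 + \left(15 + 51\right)\right) 54 = \left(302 + 66\right) 54 = 368 \cdot 54 = 19872$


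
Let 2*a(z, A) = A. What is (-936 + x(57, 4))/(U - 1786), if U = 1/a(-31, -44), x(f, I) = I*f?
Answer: 15576/39293 ≈ 0.39641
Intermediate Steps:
a(z, A) = A/2
U = -1/22 (U = 1/((½)*(-44)) = 1/(-22) = -1/22 ≈ -0.045455)
(-936 + x(57, 4))/(U - 1786) = (-936 + 4*57)/(-1/22 - 1786) = (-936 + 228)/(-39293/22) = -708*(-22/39293) = 15576/39293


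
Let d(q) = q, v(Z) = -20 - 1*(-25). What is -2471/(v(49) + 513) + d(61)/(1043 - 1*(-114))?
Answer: -403907/85618 ≈ -4.7175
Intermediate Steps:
v(Z) = 5 (v(Z) = -20 + 25 = 5)
-2471/(v(49) + 513) + d(61)/(1043 - 1*(-114)) = -2471/(5 + 513) + 61/(1043 - 1*(-114)) = -2471/518 + 61/(1043 + 114) = -2471*1/518 + 61/1157 = -353/74 + 61*(1/1157) = -353/74 + 61/1157 = -403907/85618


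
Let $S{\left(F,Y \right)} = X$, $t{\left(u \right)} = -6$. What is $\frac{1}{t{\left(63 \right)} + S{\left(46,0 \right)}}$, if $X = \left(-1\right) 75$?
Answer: $- \frac{1}{81} \approx -0.012346$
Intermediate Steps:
$X = -75$
$S{\left(F,Y \right)} = -75$
$\frac{1}{t{\left(63 \right)} + S{\left(46,0 \right)}} = \frac{1}{-6 - 75} = \frac{1}{-81} = - \frac{1}{81}$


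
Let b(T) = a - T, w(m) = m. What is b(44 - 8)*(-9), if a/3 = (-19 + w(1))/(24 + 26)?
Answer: 8343/25 ≈ 333.72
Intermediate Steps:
a = -27/25 (a = 3*((-19 + 1)/(24 + 26)) = 3*(-18/50) = 3*(-18*1/50) = 3*(-9/25) = -27/25 ≈ -1.0800)
b(T) = -27/25 - T
b(44 - 8)*(-9) = (-27/25 - (44 - 8))*(-9) = (-27/25 - 1*36)*(-9) = (-27/25 - 36)*(-9) = -927/25*(-9) = 8343/25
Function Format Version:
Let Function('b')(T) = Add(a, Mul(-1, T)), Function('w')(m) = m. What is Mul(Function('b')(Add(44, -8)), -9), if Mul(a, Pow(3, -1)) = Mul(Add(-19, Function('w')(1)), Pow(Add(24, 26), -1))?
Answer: Rational(8343, 25) ≈ 333.72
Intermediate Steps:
a = Rational(-27, 25) (a = Mul(3, Mul(Add(-19, 1), Pow(Add(24, 26), -1))) = Mul(3, Mul(-18, Pow(50, -1))) = Mul(3, Mul(-18, Rational(1, 50))) = Mul(3, Rational(-9, 25)) = Rational(-27, 25) ≈ -1.0800)
Function('b')(T) = Add(Rational(-27, 25), Mul(-1, T))
Mul(Function('b')(Add(44, -8)), -9) = Mul(Add(Rational(-27, 25), Mul(-1, Add(44, -8))), -9) = Mul(Add(Rational(-27, 25), Mul(-1, 36)), -9) = Mul(Add(Rational(-27, 25), -36), -9) = Mul(Rational(-927, 25), -9) = Rational(8343, 25)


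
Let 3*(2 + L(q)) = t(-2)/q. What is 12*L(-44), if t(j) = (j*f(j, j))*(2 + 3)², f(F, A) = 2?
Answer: -164/11 ≈ -14.909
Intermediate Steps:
t(j) = 50*j (t(j) = (j*2)*(2 + 3)² = (2*j)*5² = (2*j)*25 = 50*j)
L(q) = -2 - 100/(3*q) (L(q) = -2 + ((50*(-2))/q)/3 = -2 + (-100/q)/3 = -2 - 100/(3*q))
12*L(-44) = 12*(-2 - 100/3/(-44)) = 12*(-2 - 100/3*(-1/44)) = 12*(-2 + 25/33) = 12*(-41/33) = -164/11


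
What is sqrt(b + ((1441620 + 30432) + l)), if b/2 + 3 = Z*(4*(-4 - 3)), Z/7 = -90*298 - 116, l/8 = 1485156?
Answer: sqrt(23912206) ≈ 4890.0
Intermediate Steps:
l = 11881248 (l = 8*1485156 = 11881248)
Z = -188552 (Z = 7*(-90*298 - 116) = 7*(-26820 - 116) = 7*(-26936) = -188552)
b = 10558906 (b = -6 + 2*(-754208*(-4 - 3)) = -6 + 2*(-754208*(-7)) = -6 + 2*(-188552*(-28)) = -6 + 2*5279456 = -6 + 10558912 = 10558906)
sqrt(b + ((1441620 + 30432) + l)) = sqrt(10558906 + ((1441620 + 30432) + 11881248)) = sqrt(10558906 + (1472052 + 11881248)) = sqrt(10558906 + 13353300) = sqrt(23912206)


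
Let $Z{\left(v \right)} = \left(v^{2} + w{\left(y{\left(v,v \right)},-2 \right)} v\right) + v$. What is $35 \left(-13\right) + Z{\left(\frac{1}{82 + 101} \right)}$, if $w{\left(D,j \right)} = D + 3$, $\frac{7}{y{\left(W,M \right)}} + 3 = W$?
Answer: $- \frac{8349979999}{18351972} \approx -454.99$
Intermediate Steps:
$y{\left(W,M \right)} = \frac{7}{-3 + W}$
$w{\left(D,j \right)} = 3 + D$
$Z{\left(v \right)} = v + v^{2} + v \left(3 + \frac{7}{-3 + v}\right)$ ($Z{\left(v \right)} = \left(v^{2} + \left(3 + \frac{7}{-3 + v}\right) v\right) + v = \left(v^{2} + v \left(3 + \frac{7}{-3 + v}\right)\right) + v = v + v^{2} + v \left(3 + \frac{7}{-3 + v}\right)$)
$35 \left(-13\right) + Z{\left(\frac{1}{82 + 101} \right)} = 35 \left(-13\right) + \frac{-5 + \frac{1}{82 + 101} + \left(\frac{1}{82 + 101}\right)^{2}}{\left(82 + 101\right) \left(-3 + \frac{1}{82 + 101}\right)} = -455 + \frac{-5 + \frac{1}{183} + \left(\frac{1}{183}\right)^{2}}{183 \left(-3 + \frac{1}{183}\right)} = -455 + \frac{-5 + \frac{1}{183} + \frac{1}{33489}}{183 \left(- \frac{548}{183}\right)} = -455 + \frac{1}{183} \left(- \frac{183}{548}\right) \left(- \frac{167261}{33489}\right) = -455 + \frac{167261}{18351972} = - \frac{8349979999}{18351972}$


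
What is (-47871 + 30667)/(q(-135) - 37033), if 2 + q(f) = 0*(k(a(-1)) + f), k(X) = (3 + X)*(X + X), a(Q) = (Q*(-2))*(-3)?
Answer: 17204/37035 ≈ 0.46453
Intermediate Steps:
a(Q) = 6*Q (a(Q) = -2*Q*(-3) = 6*Q)
k(X) = 2*X*(3 + X) (k(X) = (3 + X)*(2*X) = 2*X*(3 + X))
q(f) = -2 (q(f) = -2 + 0*(2*(6*(-1))*(3 + 6*(-1)) + f) = -2 + 0*(2*(-6)*(3 - 6) + f) = -2 + 0*(2*(-6)*(-3) + f) = -2 + 0*(36 + f) = -2 + 0 = -2)
(-47871 + 30667)/(q(-135) - 37033) = (-47871 + 30667)/(-2 - 37033) = -17204/(-37035) = -17204*(-1/37035) = 17204/37035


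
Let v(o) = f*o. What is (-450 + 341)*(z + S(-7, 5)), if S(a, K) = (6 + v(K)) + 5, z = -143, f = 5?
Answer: 11663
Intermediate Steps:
v(o) = 5*o
S(a, K) = 11 + 5*K (S(a, K) = (6 + 5*K) + 5 = 11 + 5*K)
(-450 + 341)*(z + S(-7, 5)) = (-450 + 341)*(-143 + (11 + 5*5)) = -109*(-143 + (11 + 25)) = -109*(-143 + 36) = -109*(-107) = 11663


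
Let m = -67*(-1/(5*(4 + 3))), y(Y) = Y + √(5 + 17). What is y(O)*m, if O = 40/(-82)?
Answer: -268/287 + 67*√22/35 ≈ 8.0450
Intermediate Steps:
O = -20/41 (O = 40*(-1/82) = -20/41 ≈ -0.48780)
y(Y) = Y + √22
m = 67/35 (m = -67/(7*(-5)) = -67/(-35) = -67*(-1/35) = 67/35 ≈ 1.9143)
y(O)*m = (-20/41 + √22)*(67/35) = -268/287 + 67*√22/35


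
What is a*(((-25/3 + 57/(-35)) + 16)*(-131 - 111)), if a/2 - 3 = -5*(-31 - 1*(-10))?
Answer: -11046816/35 ≈ -3.1562e+5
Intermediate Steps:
a = 216 (a = 6 + 2*(-5*(-31 - 1*(-10))) = 6 + 2*(-5*(-31 + 10)) = 6 + 2*(-5*(-21)) = 6 + 2*105 = 6 + 210 = 216)
a*(((-25/3 + 57/(-35)) + 16)*(-131 - 111)) = 216*(((-25/3 + 57/(-35)) + 16)*(-131 - 111)) = 216*(((-25*1/3 + 57*(-1/35)) + 16)*(-242)) = 216*(((-25/3 - 57/35) + 16)*(-242)) = 216*((-1046/105 + 16)*(-242)) = 216*((634/105)*(-242)) = 216*(-153428/105) = -11046816/35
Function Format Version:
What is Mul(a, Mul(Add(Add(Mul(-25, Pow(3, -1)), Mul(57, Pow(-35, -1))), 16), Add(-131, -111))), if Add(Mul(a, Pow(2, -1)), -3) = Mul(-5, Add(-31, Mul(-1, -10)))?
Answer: Rational(-11046816, 35) ≈ -3.1562e+5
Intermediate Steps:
a = 216 (a = Add(6, Mul(2, Mul(-5, Add(-31, Mul(-1, -10))))) = Add(6, Mul(2, Mul(-5, Add(-31, 10)))) = Add(6, Mul(2, Mul(-5, -21))) = Add(6, Mul(2, 105)) = Add(6, 210) = 216)
Mul(a, Mul(Add(Add(Mul(-25, Pow(3, -1)), Mul(57, Pow(-35, -1))), 16), Add(-131, -111))) = Mul(216, Mul(Add(Add(Mul(-25, Pow(3, -1)), Mul(57, Pow(-35, -1))), 16), Add(-131, -111))) = Mul(216, Mul(Add(Add(Mul(-25, Rational(1, 3)), Mul(57, Rational(-1, 35))), 16), -242)) = Mul(216, Mul(Add(Add(Rational(-25, 3), Rational(-57, 35)), 16), -242)) = Mul(216, Mul(Add(Rational(-1046, 105), 16), -242)) = Mul(216, Mul(Rational(634, 105), -242)) = Mul(216, Rational(-153428, 105)) = Rational(-11046816, 35)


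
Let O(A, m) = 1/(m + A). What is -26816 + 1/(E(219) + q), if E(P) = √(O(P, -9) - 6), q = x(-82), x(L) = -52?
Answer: -15260969704/569099 - I*√264390/569099 ≈ -26816.0 - 0.00090351*I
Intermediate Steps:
q = -52
O(A, m) = 1/(A + m)
E(P) = √(-6 + 1/(-9 + P)) (E(P) = √(1/(P - 9) - 6) = √(1/(-9 + P) - 6) = √(-6 + 1/(-9 + P)))
-26816 + 1/(E(219) + q) = -26816 + 1/(√((55 - 6*219)/(-9 + 219)) - 52) = -26816 + 1/(√((55 - 1314)/210) - 52) = -26816 + 1/(√((1/210)*(-1259)) - 52) = -26816 + 1/(√(-1259/210) - 52) = -26816 + 1/(I*√264390/210 - 52) = -26816 + 1/(-52 + I*√264390/210)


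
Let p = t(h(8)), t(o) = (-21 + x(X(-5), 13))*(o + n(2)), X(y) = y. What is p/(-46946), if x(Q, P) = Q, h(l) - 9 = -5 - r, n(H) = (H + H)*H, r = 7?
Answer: 65/23473 ≈ 0.0027691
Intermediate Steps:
n(H) = 2*H**2 (n(H) = (2*H)*H = 2*H**2)
h(l) = -3 (h(l) = 9 + (-5 - 1*7) = 9 + (-5 - 7) = 9 - 12 = -3)
t(o) = -208 - 26*o (t(o) = (-21 - 5)*(o + 2*2**2) = -26*(o + 2*4) = -26*(o + 8) = -26*(8 + o) = -208 - 26*o)
p = -130 (p = -208 - 26*(-3) = -208 + 78 = -130)
p/(-46946) = -130/(-46946) = -130*(-1/46946) = 65/23473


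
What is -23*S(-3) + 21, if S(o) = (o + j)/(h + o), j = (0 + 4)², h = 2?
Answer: 320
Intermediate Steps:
j = 16 (j = 4² = 16)
S(o) = (16 + o)/(2 + o) (S(o) = (o + 16)/(2 + o) = (16 + o)/(2 + o))
-23*S(-3) + 21 = -23*(16 - 3)/(2 - 3) + 21 = -23*13/(-1) + 21 = -(-23)*13 + 21 = -23*(-13) + 21 = 299 + 21 = 320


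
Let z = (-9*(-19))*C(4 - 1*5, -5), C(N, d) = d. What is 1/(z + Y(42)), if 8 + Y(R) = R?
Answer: -1/821 ≈ -0.0012180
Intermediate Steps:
Y(R) = -8 + R
z = -855 (z = -9*(-19)*(-5) = 171*(-5) = -855)
1/(z + Y(42)) = 1/(-855 + (-8 + 42)) = 1/(-855 + 34) = 1/(-821) = -1/821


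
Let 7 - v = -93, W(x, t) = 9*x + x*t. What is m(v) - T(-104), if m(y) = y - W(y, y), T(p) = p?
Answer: -10696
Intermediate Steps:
W(x, t) = 9*x + t*x
v = 100 (v = 7 - 1*(-93) = 7 + 93 = 100)
m(y) = y - y*(9 + y)
m(v) - T(-104) = 100*(-8 - 1*100) - 1*(-104) = 100*(-8 - 100) + 104 = 100*(-108) + 104 = -10800 + 104 = -10696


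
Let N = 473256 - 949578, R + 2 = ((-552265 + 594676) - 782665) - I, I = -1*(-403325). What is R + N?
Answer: -1619903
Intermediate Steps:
I = 403325
R = -1143581 (R = -2 + (((-552265 + 594676) - 782665) - 1*403325) = -2 + ((42411 - 782665) - 403325) = -2 + (-740254 - 403325) = -2 - 1143579 = -1143581)
N = -476322
R + N = -1143581 - 476322 = -1619903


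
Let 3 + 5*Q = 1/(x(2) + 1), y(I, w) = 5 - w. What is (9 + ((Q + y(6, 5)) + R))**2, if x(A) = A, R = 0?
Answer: 16129/225 ≈ 71.684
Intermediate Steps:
Q = -8/15 (Q = -3/5 + 1/(5*(2 + 1)) = -3/5 + (1/5)/3 = -3/5 + (1/5)*(1/3) = -3/5 + 1/15 = -8/15 ≈ -0.53333)
(9 + ((Q + y(6, 5)) + R))**2 = (9 + ((-8/15 + (5 - 1*5)) + 0))**2 = (9 + ((-8/15 + (5 - 5)) + 0))**2 = (9 + ((-8/15 + 0) + 0))**2 = (9 + (-8/15 + 0))**2 = (9 - 8/15)**2 = (127/15)**2 = 16129/225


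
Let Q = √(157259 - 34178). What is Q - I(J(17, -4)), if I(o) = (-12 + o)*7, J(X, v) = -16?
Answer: 196 + √123081 ≈ 546.83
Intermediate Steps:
I(o) = -84 + 7*o
Q = √123081 ≈ 350.83
Q - I(J(17, -4)) = √123081 - (-84 + 7*(-16)) = √123081 - (-84 - 112) = √123081 - 1*(-196) = √123081 + 196 = 196 + √123081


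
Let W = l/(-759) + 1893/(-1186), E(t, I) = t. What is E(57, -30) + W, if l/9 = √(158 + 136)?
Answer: 65709/1186 - 21*√6/253 ≈ 55.201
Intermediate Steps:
l = 63*√6 (l = 9*√(158 + 136) = 9*√294 = 9*(7*√6) = 63*√6 ≈ 154.32)
W = -1893/1186 - 21*√6/253 (W = (63*√6)/(-759) + 1893/(-1186) = (63*√6)*(-1/759) + 1893*(-1/1186) = -21*√6/253 - 1893/1186 = -1893/1186 - 21*√6/253 ≈ -1.7994)
E(57, -30) + W = 57 + (-1893/1186 - 21*√6/253) = 65709/1186 - 21*√6/253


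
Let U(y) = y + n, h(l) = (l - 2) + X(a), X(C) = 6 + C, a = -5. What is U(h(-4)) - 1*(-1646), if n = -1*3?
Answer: 1638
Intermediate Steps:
h(l) = -1 + l (h(l) = (l - 2) + (6 - 5) = (-2 + l) + 1 = -1 + l)
n = -3
U(y) = -3 + y (U(y) = y - 3 = -3 + y)
U(h(-4)) - 1*(-1646) = (-3 + (-1 - 4)) - 1*(-1646) = (-3 - 5) + 1646 = -8 + 1646 = 1638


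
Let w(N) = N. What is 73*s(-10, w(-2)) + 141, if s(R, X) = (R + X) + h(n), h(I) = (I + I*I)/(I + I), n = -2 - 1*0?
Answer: -1543/2 ≈ -771.50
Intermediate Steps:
n = -2 (n = -2 + 0 = -2)
h(I) = (I + I**2)/(2*I) (h(I) = (I + I**2)/((2*I)) = (I + I**2)*(1/(2*I)) = (I + I**2)/(2*I))
s(R, X) = -1/2 + R + X (s(R, X) = (R + X) + (1/2 + (1/2)*(-2)) = (R + X) + (1/2 - 1) = (R + X) - 1/2 = -1/2 + R + X)
73*s(-10, w(-2)) + 141 = 73*(-1/2 - 10 - 2) + 141 = 73*(-25/2) + 141 = -1825/2 + 141 = -1543/2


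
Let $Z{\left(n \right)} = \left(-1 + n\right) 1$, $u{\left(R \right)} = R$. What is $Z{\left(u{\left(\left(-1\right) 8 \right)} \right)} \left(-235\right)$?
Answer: $2115$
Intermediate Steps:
$Z{\left(n \right)} = -1 + n$
$Z{\left(u{\left(\left(-1\right) 8 \right)} \right)} \left(-235\right) = \left(-1 - 8\right) \left(-235\right) = \left(-9\right) \left(-235\right) = 2115$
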